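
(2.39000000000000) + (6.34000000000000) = 8.73000000000000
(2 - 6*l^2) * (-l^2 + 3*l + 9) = 6*l^4 - 18*l^3 - 56*l^2 + 6*l + 18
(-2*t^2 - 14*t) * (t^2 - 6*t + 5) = -2*t^4 - 2*t^3 + 74*t^2 - 70*t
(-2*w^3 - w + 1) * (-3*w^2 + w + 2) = 6*w^5 - 2*w^4 - w^3 - 4*w^2 - w + 2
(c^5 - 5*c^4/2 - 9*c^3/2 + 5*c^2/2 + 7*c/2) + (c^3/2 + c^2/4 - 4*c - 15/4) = c^5 - 5*c^4/2 - 4*c^3 + 11*c^2/4 - c/2 - 15/4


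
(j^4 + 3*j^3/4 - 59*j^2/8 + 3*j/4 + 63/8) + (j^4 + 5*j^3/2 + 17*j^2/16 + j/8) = 2*j^4 + 13*j^3/4 - 101*j^2/16 + 7*j/8 + 63/8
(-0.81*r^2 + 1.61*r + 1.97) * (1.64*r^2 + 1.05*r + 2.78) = -1.3284*r^4 + 1.7899*r^3 + 2.6695*r^2 + 6.5443*r + 5.4766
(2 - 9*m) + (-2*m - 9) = -11*m - 7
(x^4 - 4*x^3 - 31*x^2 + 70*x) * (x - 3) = x^5 - 7*x^4 - 19*x^3 + 163*x^2 - 210*x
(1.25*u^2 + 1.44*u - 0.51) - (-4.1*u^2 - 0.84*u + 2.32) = 5.35*u^2 + 2.28*u - 2.83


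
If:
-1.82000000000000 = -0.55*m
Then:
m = 3.31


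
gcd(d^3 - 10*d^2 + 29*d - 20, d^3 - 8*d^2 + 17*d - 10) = d^2 - 6*d + 5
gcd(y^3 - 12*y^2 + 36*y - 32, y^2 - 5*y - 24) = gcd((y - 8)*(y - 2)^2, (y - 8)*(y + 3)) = y - 8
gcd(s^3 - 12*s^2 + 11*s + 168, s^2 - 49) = s - 7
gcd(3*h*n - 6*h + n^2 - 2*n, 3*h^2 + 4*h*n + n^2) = 3*h + n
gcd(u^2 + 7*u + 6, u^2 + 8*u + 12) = u + 6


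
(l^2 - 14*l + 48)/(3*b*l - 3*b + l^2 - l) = (l^2 - 14*l + 48)/(3*b*l - 3*b + l^2 - l)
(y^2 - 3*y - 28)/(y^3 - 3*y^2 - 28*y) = 1/y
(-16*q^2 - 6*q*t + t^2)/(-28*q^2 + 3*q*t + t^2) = (-16*q^2 - 6*q*t + t^2)/(-28*q^2 + 3*q*t + t^2)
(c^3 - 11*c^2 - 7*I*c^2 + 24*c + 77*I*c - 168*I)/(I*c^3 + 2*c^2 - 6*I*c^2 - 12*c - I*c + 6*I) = (-I*c^3 + c^2*(-7 + 11*I) + c*(77 - 24*I) - 168)/(c^3 - 2*c^2*(3 + I) + c*(-1 + 12*I) + 6)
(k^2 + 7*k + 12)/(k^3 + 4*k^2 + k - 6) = (k + 4)/(k^2 + k - 2)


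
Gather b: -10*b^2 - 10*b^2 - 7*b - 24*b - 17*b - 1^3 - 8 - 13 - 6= -20*b^2 - 48*b - 28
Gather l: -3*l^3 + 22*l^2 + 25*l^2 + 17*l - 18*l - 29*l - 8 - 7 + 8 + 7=-3*l^3 + 47*l^2 - 30*l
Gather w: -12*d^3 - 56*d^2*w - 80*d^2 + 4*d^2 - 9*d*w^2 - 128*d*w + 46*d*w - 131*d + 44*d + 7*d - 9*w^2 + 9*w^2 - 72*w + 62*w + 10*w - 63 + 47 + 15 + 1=-12*d^3 - 76*d^2 - 9*d*w^2 - 80*d + w*(-56*d^2 - 82*d)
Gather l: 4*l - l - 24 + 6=3*l - 18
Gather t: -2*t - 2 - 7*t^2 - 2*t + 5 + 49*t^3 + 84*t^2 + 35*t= 49*t^3 + 77*t^2 + 31*t + 3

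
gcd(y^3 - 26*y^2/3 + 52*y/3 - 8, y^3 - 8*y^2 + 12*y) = y^2 - 8*y + 12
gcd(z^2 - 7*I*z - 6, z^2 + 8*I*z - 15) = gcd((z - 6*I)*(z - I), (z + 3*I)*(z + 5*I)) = 1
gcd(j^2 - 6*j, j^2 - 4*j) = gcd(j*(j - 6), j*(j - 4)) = j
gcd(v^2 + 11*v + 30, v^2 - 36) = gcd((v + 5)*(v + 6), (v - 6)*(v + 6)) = v + 6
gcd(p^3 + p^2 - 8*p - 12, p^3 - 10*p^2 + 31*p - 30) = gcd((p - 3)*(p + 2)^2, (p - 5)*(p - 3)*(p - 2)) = p - 3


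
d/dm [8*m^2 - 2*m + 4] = 16*m - 2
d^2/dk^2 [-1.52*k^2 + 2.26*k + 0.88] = -3.04000000000000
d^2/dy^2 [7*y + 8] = 0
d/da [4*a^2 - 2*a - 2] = 8*a - 2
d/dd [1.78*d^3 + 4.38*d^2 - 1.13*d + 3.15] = 5.34*d^2 + 8.76*d - 1.13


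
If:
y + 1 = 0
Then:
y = -1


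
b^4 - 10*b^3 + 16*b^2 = b^2*(b - 8)*(b - 2)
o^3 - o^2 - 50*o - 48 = (o - 8)*(o + 1)*(o + 6)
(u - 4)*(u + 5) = u^2 + u - 20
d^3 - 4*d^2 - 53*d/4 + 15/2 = (d - 6)*(d - 1/2)*(d + 5/2)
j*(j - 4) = j^2 - 4*j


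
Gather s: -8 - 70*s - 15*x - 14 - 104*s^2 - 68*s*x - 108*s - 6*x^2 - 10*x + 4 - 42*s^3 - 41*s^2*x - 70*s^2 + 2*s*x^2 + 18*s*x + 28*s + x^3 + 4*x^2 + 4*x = -42*s^3 + s^2*(-41*x - 174) + s*(2*x^2 - 50*x - 150) + x^3 - 2*x^2 - 21*x - 18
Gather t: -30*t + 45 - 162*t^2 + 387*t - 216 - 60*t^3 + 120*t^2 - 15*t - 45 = -60*t^3 - 42*t^2 + 342*t - 216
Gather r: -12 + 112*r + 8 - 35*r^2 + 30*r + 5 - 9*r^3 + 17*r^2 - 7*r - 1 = -9*r^3 - 18*r^2 + 135*r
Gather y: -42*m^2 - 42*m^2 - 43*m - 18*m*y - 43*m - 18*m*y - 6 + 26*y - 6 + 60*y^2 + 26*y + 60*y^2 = -84*m^2 - 86*m + 120*y^2 + y*(52 - 36*m) - 12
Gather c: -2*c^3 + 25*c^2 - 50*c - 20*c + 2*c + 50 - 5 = -2*c^3 + 25*c^2 - 68*c + 45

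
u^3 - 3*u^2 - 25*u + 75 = (u - 5)*(u - 3)*(u + 5)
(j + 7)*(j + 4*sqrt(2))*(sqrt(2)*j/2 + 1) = sqrt(2)*j^3/2 + 7*sqrt(2)*j^2/2 + 5*j^2 + 4*sqrt(2)*j + 35*j + 28*sqrt(2)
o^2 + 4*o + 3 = (o + 1)*(o + 3)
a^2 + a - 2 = (a - 1)*(a + 2)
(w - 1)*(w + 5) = w^2 + 4*w - 5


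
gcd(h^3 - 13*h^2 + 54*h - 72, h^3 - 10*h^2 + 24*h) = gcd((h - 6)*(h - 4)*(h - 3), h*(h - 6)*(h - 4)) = h^2 - 10*h + 24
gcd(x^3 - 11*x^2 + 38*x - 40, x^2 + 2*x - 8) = x - 2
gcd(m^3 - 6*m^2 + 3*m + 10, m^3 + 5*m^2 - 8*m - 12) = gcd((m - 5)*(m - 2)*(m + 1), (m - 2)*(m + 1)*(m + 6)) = m^2 - m - 2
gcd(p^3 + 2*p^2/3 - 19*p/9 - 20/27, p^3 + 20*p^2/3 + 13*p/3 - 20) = p - 4/3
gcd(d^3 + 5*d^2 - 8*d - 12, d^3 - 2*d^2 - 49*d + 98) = d - 2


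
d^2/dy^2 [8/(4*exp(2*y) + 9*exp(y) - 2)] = 8*(2*(8*exp(y) + 9)^2*exp(y) - (16*exp(y) + 9)*(4*exp(2*y) + 9*exp(y) - 2))*exp(y)/(4*exp(2*y) + 9*exp(y) - 2)^3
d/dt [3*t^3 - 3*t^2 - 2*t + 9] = 9*t^2 - 6*t - 2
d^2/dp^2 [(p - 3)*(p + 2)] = 2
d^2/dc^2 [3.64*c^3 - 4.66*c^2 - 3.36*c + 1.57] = 21.84*c - 9.32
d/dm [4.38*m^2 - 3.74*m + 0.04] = 8.76*m - 3.74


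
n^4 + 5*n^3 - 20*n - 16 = (n - 2)*(n + 1)*(n + 2)*(n + 4)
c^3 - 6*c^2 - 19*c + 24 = (c - 8)*(c - 1)*(c + 3)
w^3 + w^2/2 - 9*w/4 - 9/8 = (w - 3/2)*(w + 1/2)*(w + 3/2)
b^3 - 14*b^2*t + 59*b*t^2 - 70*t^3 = (b - 7*t)*(b - 5*t)*(b - 2*t)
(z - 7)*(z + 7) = z^2 - 49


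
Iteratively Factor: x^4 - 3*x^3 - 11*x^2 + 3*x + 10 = (x + 1)*(x^3 - 4*x^2 - 7*x + 10) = (x - 1)*(x + 1)*(x^2 - 3*x - 10) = (x - 5)*(x - 1)*(x + 1)*(x + 2)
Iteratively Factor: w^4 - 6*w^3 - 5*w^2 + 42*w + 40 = (w - 5)*(w^3 - w^2 - 10*w - 8) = (w - 5)*(w + 1)*(w^2 - 2*w - 8) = (w - 5)*(w - 4)*(w + 1)*(w + 2)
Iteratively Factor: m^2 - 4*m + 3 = (m - 1)*(m - 3)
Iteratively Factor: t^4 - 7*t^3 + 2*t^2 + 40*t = (t - 4)*(t^3 - 3*t^2 - 10*t) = (t - 5)*(t - 4)*(t^2 + 2*t) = (t - 5)*(t - 4)*(t + 2)*(t)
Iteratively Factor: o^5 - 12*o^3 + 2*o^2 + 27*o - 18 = (o + 3)*(o^4 - 3*o^3 - 3*o^2 + 11*o - 6) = (o - 1)*(o + 3)*(o^3 - 2*o^2 - 5*o + 6) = (o - 3)*(o - 1)*(o + 3)*(o^2 + o - 2) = (o - 3)*(o - 1)^2*(o + 3)*(o + 2)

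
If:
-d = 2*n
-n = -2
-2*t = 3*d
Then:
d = -4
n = 2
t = 6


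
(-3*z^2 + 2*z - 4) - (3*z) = -3*z^2 - z - 4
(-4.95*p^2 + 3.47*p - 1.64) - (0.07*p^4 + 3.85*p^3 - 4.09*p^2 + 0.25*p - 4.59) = -0.07*p^4 - 3.85*p^3 - 0.86*p^2 + 3.22*p + 2.95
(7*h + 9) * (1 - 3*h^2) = -21*h^3 - 27*h^2 + 7*h + 9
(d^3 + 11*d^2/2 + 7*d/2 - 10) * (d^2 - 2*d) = d^5 + 7*d^4/2 - 15*d^3/2 - 17*d^2 + 20*d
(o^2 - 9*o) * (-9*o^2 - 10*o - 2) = -9*o^4 + 71*o^3 + 88*o^2 + 18*o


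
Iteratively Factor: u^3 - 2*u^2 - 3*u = (u)*(u^2 - 2*u - 3) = u*(u - 3)*(u + 1)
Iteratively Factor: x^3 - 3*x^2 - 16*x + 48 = (x - 3)*(x^2 - 16) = (x - 4)*(x - 3)*(x + 4)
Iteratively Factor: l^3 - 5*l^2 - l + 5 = (l - 5)*(l^2 - 1) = (l - 5)*(l + 1)*(l - 1)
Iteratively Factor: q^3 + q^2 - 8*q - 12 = (q + 2)*(q^2 - q - 6) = (q + 2)^2*(q - 3)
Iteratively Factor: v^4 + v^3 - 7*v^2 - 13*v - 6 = (v + 1)*(v^3 - 7*v - 6) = (v + 1)*(v + 2)*(v^2 - 2*v - 3) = (v - 3)*(v + 1)*(v + 2)*(v + 1)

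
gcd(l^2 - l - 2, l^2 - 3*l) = 1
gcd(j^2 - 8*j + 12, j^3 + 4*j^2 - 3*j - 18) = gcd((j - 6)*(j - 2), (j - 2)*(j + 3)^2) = j - 2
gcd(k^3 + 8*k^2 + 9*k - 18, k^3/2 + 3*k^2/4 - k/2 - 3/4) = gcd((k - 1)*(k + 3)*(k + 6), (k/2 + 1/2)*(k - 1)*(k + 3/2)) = k - 1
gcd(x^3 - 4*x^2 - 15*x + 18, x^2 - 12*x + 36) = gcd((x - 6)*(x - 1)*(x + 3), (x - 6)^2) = x - 6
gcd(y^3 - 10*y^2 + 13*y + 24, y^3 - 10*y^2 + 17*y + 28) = y + 1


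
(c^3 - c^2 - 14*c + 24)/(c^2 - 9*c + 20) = (c^3 - c^2 - 14*c + 24)/(c^2 - 9*c + 20)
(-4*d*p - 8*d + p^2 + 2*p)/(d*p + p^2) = (-4*d*p - 8*d + p^2 + 2*p)/(p*(d + p))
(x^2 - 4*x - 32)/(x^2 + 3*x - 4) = (x - 8)/(x - 1)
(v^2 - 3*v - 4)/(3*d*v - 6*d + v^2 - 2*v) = (v^2 - 3*v - 4)/(3*d*v - 6*d + v^2 - 2*v)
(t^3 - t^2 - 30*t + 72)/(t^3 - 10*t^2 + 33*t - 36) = (t + 6)/(t - 3)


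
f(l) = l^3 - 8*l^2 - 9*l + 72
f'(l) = 3*l^2 - 16*l - 9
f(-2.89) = 7.06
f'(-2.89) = 62.30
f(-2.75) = 15.45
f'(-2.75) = 57.69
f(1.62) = 40.68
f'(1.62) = -27.05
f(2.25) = 22.64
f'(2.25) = -29.81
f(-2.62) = 22.68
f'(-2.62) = 53.51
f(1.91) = 32.59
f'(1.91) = -28.62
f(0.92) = 57.73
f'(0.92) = -21.18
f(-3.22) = -15.35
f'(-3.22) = 73.63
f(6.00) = -54.00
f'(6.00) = 3.00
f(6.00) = -54.00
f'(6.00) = 3.00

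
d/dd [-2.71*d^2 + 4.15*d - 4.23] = 4.15 - 5.42*d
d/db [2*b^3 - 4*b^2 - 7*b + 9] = 6*b^2 - 8*b - 7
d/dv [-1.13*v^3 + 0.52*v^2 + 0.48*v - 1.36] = -3.39*v^2 + 1.04*v + 0.48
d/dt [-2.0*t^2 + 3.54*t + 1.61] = 3.54 - 4.0*t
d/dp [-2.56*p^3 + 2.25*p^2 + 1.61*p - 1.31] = -7.68*p^2 + 4.5*p + 1.61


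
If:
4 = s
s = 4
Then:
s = 4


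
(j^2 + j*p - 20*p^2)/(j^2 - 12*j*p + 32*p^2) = (-j - 5*p)/(-j + 8*p)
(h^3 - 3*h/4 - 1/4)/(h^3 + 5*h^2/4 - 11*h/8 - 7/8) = 2*(2*h + 1)/(4*h + 7)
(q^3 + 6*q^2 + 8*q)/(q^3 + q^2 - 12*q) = (q + 2)/(q - 3)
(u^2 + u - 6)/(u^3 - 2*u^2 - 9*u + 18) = 1/(u - 3)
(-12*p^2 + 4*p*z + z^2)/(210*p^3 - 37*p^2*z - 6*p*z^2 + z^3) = (-2*p + z)/(35*p^2 - 12*p*z + z^2)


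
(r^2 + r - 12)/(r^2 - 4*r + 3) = (r + 4)/(r - 1)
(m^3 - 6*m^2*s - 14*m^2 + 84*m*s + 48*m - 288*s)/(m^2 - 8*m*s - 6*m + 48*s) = (-m^2 + 6*m*s + 8*m - 48*s)/(-m + 8*s)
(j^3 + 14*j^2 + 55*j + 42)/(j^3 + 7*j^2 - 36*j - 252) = (j + 1)/(j - 6)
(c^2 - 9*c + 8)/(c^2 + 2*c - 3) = (c - 8)/(c + 3)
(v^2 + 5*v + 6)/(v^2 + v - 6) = (v + 2)/(v - 2)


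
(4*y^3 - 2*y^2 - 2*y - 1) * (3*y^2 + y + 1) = 12*y^5 - 2*y^4 - 4*y^3 - 7*y^2 - 3*y - 1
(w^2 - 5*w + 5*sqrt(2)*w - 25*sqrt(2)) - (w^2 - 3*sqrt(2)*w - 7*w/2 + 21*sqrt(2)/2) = -3*w/2 + 8*sqrt(2)*w - 71*sqrt(2)/2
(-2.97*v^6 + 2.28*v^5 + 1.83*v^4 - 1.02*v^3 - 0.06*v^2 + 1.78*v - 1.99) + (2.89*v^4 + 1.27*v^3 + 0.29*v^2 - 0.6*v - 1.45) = -2.97*v^6 + 2.28*v^5 + 4.72*v^4 + 0.25*v^3 + 0.23*v^2 + 1.18*v - 3.44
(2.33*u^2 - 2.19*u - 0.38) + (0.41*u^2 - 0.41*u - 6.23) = 2.74*u^2 - 2.6*u - 6.61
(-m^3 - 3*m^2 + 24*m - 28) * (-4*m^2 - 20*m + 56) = 4*m^5 + 32*m^4 - 92*m^3 - 536*m^2 + 1904*m - 1568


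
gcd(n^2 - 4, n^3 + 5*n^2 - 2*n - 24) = n - 2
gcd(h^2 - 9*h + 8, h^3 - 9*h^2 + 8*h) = h^2 - 9*h + 8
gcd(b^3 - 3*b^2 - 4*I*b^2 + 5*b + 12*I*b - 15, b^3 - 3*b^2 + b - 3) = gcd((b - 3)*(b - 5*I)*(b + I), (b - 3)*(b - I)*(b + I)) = b^2 + b*(-3 + I) - 3*I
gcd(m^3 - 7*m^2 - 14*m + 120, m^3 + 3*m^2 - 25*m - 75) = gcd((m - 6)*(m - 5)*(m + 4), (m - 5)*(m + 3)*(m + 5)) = m - 5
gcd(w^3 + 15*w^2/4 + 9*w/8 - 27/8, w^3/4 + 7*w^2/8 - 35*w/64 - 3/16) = w - 3/4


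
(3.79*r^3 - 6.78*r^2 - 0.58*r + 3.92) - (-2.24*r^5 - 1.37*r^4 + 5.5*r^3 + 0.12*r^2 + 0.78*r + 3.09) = 2.24*r^5 + 1.37*r^4 - 1.71*r^3 - 6.9*r^2 - 1.36*r + 0.83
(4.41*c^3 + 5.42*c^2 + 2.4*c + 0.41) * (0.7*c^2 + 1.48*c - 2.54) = 3.087*c^5 + 10.3208*c^4 - 1.4998*c^3 - 9.9278*c^2 - 5.4892*c - 1.0414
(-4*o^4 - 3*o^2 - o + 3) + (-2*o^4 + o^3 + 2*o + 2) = -6*o^4 + o^3 - 3*o^2 + o + 5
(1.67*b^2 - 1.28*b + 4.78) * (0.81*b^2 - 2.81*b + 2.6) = 1.3527*b^4 - 5.7295*b^3 + 11.8106*b^2 - 16.7598*b + 12.428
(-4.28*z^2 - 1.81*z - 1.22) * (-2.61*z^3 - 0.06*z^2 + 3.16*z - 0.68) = 11.1708*z^5 + 4.9809*z^4 - 10.232*z^3 - 2.736*z^2 - 2.6244*z + 0.8296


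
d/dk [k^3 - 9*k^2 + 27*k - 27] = 3*k^2 - 18*k + 27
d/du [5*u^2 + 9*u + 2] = 10*u + 9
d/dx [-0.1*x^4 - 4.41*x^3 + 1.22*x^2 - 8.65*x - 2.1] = -0.4*x^3 - 13.23*x^2 + 2.44*x - 8.65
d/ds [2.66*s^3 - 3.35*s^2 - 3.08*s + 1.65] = 7.98*s^2 - 6.7*s - 3.08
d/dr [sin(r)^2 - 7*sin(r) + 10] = (2*sin(r) - 7)*cos(r)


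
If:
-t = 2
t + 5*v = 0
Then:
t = -2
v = 2/5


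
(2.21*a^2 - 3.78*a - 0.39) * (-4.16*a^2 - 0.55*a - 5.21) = -9.1936*a^4 + 14.5093*a^3 - 7.8127*a^2 + 19.9083*a + 2.0319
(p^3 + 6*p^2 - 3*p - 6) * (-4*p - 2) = -4*p^4 - 26*p^3 + 30*p + 12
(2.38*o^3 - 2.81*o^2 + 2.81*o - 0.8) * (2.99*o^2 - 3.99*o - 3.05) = 7.1162*o^5 - 17.8981*o^4 + 12.3548*o^3 - 5.0334*o^2 - 5.3785*o + 2.44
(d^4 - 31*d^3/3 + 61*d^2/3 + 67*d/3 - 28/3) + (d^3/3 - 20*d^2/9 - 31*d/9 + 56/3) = d^4 - 10*d^3 + 163*d^2/9 + 170*d/9 + 28/3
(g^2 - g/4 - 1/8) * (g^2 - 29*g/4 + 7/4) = g^4 - 15*g^3/2 + 55*g^2/16 + 15*g/32 - 7/32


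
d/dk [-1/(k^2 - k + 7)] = (2*k - 1)/(k^2 - k + 7)^2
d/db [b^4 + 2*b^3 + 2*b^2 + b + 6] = 4*b^3 + 6*b^2 + 4*b + 1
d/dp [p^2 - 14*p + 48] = 2*p - 14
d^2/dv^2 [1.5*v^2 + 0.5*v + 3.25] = 3.00000000000000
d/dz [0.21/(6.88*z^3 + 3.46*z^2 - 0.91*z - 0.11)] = (-4.3344*z^2 - 1.4532*z + 0.1911)/(6.88*z^3 + 3.46*z^2 - 0.91*z - 0.11)^2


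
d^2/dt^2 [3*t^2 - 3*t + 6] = 6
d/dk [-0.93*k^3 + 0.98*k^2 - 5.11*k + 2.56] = -2.79*k^2 + 1.96*k - 5.11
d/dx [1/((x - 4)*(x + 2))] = 2*(1 - x)/(x^4 - 4*x^3 - 12*x^2 + 32*x + 64)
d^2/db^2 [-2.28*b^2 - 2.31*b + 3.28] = -4.56000000000000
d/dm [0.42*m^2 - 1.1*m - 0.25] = 0.84*m - 1.1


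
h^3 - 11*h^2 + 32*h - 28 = (h - 7)*(h - 2)^2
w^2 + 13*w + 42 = (w + 6)*(w + 7)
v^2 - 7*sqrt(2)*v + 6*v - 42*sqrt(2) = (v + 6)*(v - 7*sqrt(2))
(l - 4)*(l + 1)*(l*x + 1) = l^3*x - 3*l^2*x + l^2 - 4*l*x - 3*l - 4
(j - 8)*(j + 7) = j^2 - j - 56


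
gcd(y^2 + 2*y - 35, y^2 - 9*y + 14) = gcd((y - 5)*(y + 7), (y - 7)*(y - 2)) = 1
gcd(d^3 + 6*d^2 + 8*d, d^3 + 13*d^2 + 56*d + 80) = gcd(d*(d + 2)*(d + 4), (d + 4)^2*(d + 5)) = d + 4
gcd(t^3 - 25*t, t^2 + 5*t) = t^2 + 5*t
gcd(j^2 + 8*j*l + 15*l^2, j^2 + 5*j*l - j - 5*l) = j + 5*l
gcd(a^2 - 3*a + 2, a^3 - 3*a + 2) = a - 1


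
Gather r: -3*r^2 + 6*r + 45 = -3*r^2 + 6*r + 45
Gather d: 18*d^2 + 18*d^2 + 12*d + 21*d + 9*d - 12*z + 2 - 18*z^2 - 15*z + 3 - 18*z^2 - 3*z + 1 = 36*d^2 + 42*d - 36*z^2 - 30*z + 6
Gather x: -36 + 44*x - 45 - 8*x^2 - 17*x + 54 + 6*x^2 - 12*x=-2*x^2 + 15*x - 27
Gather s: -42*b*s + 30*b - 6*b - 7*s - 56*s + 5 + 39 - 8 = 24*b + s*(-42*b - 63) + 36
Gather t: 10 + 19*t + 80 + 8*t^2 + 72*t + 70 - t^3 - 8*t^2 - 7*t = -t^3 + 84*t + 160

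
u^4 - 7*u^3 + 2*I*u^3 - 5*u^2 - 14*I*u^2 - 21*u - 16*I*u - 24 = (u - 8)*(u + 1)*(u - I)*(u + 3*I)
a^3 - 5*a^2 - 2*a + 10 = (a - 5)*(a - sqrt(2))*(a + sqrt(2))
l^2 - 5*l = l*(l - 5)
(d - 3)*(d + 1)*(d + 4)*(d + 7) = d^4 + 9*d^3 + 3*d^2 - 89*d - 84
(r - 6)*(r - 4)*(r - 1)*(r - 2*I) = r^4 - 11*r^3 - 2*I*r^3 + 34*r^2 + 22*I*r^2 - 24*r - 68*I*r + 48*I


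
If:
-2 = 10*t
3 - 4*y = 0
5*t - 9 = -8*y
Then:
No Solution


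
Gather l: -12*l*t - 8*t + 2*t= -12*l*t - 6*t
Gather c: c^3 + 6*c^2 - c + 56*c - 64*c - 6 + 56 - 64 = c^3 + 6*c^2 - 9*c - 14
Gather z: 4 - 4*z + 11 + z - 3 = 12 - 3*z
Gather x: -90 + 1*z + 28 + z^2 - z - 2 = z^2 - 64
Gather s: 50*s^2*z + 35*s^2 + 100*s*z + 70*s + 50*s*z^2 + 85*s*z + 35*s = s^2*(50*z + 35) + s*(50*z^2 + 185*z + 105)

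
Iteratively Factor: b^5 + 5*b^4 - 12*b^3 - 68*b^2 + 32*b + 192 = (b - 2)*(b^4 + 7*b^3 + 2*b^2 - 64*b - 96) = (b - 3)*(b - 2)*(b^3 + 10*b^2 + 32*b + 32) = (b - 3)*(b - 2)*(b + 2)*(b^2 + 8*b + 16) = (b - 3)*(b - 2)*(b + 2)*(b + 4)*(b + 4)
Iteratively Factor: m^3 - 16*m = (m)*(m^2 - 16) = m*(m + 4)*(m - 4)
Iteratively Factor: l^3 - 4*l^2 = (l)*(l^2 - 4*l) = l^2*(l - 4)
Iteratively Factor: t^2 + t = (t + 1)*(t)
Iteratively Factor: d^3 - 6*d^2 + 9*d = (d - 3)*(d^2 - 3*d) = (d - 3)^2*(d)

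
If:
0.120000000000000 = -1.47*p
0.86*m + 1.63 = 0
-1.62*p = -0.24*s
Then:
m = -1.90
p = -0.08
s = -0.55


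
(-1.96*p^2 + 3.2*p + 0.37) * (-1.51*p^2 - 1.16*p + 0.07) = 2.9596*p^4 - 2.5584*p^3 - 4.4079*p^2 - 0.2052*p + 0.0259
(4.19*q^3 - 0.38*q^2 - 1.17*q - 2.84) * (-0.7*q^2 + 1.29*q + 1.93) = -2.933*q^5 + 5.6711*q^4 + 8.4155*q^3 - 0.2547*q^2 - 5.9217*q - 5.4812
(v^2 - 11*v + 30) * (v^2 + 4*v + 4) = v^4 - 7*v^3 - 10*v^2 + 76*v + 120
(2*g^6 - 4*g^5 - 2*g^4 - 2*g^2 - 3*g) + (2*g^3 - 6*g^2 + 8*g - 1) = 2*g^6 - 4*g^5 - 2*g^4 + 2*g^3 - 8*g^2 + 5*g - 1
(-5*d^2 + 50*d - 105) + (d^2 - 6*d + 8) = -4*d^2 + 44*d - 97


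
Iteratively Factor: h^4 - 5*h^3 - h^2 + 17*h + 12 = (h + 1)*(h^3 - 6*h^2 + 5*h + 12) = (h - 3)*(h + 1)*(h^2 - 3*h - 4) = (h - 4)*(h - 3)*(h + 1)*(h + 1)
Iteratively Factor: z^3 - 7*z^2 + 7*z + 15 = (z - 5)*(z^2 - 2*z - 3) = (z - 5)*(z + 1)*(z - 3)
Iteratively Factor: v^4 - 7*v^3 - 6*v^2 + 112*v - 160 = (v - 5)*(v^3 - 2*v^2 - 16*v + 32) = (v - 5)*(v + 4)*(v^2 - 6*v + 8) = (v - 5)*(v - 2)*(v + 4)*(v - 4)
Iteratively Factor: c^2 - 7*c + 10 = (c - 2)*(c - 5)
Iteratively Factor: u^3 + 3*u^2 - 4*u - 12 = (u + 3)*(u^2 - 4) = (u - 2)*(u + 3)*(u + 2)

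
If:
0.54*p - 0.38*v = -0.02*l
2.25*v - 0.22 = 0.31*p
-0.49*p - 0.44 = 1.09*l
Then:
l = -0.45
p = 0.09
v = 0.11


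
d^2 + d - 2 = (d - 1)*(d + 2)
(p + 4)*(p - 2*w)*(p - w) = p^3 - 3*p^2*w + 4*p^2 + 2*p*w^2 - 12*p*w + 8*w^2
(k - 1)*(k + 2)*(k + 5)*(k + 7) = k^4 + 13*k^3 + 45*k^2 + 11*k - 70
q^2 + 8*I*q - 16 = (q + 4*I)^2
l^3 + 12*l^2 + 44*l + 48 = (l + 2)*(l + 4)*(l + 6)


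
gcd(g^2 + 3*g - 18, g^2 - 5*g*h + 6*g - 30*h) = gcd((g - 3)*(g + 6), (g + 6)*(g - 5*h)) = g + 6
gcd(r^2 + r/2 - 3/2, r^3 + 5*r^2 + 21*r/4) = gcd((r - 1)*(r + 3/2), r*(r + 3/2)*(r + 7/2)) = r + 3/2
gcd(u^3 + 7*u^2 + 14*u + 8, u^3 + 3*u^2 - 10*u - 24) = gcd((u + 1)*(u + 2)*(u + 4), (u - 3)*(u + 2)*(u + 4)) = u^2 + 6*u + 8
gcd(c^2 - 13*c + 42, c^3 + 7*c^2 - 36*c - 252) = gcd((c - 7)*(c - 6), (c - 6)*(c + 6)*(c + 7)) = c - 6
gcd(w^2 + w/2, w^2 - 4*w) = w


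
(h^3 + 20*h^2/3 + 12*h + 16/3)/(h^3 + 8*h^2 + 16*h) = (3*h^2 + 8*h + 4)/(3*h*(h + 4))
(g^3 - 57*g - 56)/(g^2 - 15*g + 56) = (g^2 + 8*g + 7)/(g - 7)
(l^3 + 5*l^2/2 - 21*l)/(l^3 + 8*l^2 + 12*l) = (l - 7/2)/(l + 2)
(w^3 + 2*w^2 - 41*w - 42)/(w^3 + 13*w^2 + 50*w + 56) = (w^2 - 5*w - 6)/(w^2 + 6*w + 8)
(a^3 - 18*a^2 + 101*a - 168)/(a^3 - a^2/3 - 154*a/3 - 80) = 3*(a^2 - 10*a + 21)/(3*a^2 + 23*a + 30)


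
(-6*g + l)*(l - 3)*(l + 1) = -6*g*l^2 + 12*g*l + 18*g + l^3 - 2*l^2 - 3*l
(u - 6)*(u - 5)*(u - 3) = u^3 - 14*u^2 + 63*u - 90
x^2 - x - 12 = (x - 4)*(x + 3)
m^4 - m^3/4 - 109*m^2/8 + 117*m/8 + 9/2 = (m - 3)*(m - 3/2)*(m + 1/4)*(m + 4)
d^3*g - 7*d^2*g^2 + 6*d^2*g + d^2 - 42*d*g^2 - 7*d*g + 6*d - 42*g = (d + 6)*(d - 7*g)*(d*g + 1)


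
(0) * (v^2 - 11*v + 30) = 0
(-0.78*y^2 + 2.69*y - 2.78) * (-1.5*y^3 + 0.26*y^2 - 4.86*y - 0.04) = 1.17*y^5 - 4.2378*y^4 + 8.6602*y^3 - 13.765*y^2 + 13.4032*y + 0.1112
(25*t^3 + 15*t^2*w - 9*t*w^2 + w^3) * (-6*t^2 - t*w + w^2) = -150*t^5 - 115*t^4*w + 64*t^3*w^2 + 18*t^2*w^3 - 10*t*w^4 + w^5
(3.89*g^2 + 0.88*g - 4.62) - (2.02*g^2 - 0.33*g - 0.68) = 1.87*g^2 + 1.21*g - 3.94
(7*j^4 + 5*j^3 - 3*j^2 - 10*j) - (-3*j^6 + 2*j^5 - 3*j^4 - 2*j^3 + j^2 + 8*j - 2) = 3*j^6 - 2*j^5 + 10*j^4 + 7*j^3 - 4*j^2 - 18*j + 2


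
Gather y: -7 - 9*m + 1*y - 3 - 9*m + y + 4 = -18*m + 2*y - 6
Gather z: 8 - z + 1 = 9 - z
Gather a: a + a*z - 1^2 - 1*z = a*(z + 1) - z - 1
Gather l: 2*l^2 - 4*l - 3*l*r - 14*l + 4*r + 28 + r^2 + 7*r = 2*l^2 + l*(-3*r - 18) + r^2 + 11*r + 28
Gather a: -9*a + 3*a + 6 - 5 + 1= 2 - 6*a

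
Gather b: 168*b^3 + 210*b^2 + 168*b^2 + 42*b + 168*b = 168*b^3 + 378*b^2 + 210*b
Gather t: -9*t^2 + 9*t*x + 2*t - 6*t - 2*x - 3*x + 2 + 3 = -9*t^2 + t*(9*x - 4) - 5*x + 5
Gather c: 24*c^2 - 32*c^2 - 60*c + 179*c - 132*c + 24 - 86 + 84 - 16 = -8*c^2 - 13*c + 6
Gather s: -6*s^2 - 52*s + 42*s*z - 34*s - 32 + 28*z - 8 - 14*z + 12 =-6*s^2 + s*(42*z - 86) + 14*z - 28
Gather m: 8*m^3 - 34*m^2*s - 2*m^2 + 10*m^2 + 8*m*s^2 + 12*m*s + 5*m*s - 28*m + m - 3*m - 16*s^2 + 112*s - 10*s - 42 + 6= 8*m^3 + m^2*(8 - 34*s) + m*(8*s^2 + 17*s - 30) - 16*s^2 + 102*s - 36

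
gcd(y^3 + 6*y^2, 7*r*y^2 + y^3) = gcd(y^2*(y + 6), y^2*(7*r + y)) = y^2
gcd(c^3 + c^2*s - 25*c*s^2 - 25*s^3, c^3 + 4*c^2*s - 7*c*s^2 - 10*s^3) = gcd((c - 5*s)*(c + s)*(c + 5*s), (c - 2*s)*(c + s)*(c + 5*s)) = c^2 + 6*c*s + 5*s^2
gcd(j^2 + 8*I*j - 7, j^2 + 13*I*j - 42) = j + 7*I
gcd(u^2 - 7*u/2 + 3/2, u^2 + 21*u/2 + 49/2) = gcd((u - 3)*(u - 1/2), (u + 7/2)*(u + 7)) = 1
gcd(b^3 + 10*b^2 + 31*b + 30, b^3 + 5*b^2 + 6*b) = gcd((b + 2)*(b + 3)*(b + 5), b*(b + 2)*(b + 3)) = b^2 + 5*b + 6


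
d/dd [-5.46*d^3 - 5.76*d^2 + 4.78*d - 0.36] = -16.38*d^2 - 11.52*d + 4.78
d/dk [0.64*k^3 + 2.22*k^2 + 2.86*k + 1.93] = 1.92*k^2 + 4.44*k + 2.86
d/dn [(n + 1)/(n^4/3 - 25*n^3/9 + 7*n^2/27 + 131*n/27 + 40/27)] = 27*(-27*n^2 + 168*n - 91)/(81*n^6 - 1512*n^5 + 8694*n^4 - 14568*n^3 + 1561*n^2 + 7280*n + 1600)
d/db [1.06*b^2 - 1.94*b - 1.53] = 2.12*b - 1.94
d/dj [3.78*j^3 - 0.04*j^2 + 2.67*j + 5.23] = 11.34*j^2 - 0.08*j + 2.67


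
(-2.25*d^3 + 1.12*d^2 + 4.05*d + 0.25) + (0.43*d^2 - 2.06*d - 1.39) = -2.25*d^3 + 1.55*d^2 + 1.99*d - 1.14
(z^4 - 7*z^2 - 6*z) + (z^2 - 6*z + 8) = z^4 - 6*z^2 - 12*z + 8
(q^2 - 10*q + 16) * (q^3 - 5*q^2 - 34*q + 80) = q^5 - 15*q^4 + 32*q^3 + 340*q^2 - 1344*q + 1280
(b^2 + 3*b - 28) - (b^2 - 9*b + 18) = 12*b - 46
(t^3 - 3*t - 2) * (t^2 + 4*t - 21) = t^5 + 4*t^4 - 24*t^3 - 14*t^2 + 55*t + 42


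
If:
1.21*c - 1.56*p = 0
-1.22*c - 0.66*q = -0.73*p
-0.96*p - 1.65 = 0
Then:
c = -2.22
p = -1.72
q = 2.20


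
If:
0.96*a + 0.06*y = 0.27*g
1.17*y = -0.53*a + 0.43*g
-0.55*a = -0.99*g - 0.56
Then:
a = -0.18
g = -0.66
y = -0.16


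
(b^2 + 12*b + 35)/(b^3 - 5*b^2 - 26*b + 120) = (b + 7)/(b^2 - 10*b + 24)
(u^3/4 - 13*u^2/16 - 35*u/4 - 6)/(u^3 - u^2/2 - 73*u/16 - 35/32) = 2*(-4*u^3 + 13*u^2 + 140*u + 96)/(-32*u^3 + 16*u^2 + 146*u + 35)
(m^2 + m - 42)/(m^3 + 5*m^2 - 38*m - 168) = 1/(m + 4)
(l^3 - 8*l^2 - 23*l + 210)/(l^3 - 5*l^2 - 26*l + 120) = (l - 7)/(l - 4)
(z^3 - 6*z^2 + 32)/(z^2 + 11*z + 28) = (z^3 - 6*z^2 + 32)/(z^2 + 11*z + 28)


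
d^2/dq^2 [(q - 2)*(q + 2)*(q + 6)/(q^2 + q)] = 6*(-3*q^3 - 24*q^2 - 24*q - 8)/(q^3*(q^3 + 3*q^2 + 3*q + 1))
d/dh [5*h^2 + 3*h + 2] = 10*h + 3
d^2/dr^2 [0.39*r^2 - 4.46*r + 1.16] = 0.780000000000000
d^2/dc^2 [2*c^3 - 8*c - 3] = 12*c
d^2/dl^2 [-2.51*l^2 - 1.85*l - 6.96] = -5.02000000000000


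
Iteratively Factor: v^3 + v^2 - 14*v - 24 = (v - 4)*(v^2 + 5*v + 6) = (v - 4)*(v + 2)*(v + 3)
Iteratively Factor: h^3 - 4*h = (h)*(h^2 - 4) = h*(h - 2)*(h + 2)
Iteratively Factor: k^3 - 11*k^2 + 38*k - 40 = (k - 2)*(k^2 - 9*k + 20) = (k - 4)*(k - 2)*(k - 5)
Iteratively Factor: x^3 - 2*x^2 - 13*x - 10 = (x + 1)*(x^2 - 3*x - 10) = (x + 1)*(x + 2)*(x - 5)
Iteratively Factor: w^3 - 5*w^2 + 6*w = (w - 3)*(w^2 - 2*w) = (w - 3)*(w - 2)*(w)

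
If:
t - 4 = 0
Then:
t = 4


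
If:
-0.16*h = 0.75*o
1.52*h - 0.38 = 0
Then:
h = 0.25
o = -0.05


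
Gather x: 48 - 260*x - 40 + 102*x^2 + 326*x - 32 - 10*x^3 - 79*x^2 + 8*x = -10*x^3 + 23*x^2 + 74*x - 24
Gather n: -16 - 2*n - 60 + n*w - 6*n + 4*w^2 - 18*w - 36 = n*(w - 8) + 4*w^2 - 18*w - 112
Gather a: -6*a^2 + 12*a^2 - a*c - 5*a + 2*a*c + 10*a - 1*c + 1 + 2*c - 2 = 6*a^2 + a*(c + 5) + c - 1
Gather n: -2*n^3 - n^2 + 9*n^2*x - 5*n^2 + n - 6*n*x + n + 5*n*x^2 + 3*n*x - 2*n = -2*n^3 + n^2*(9*x - 6) + n*(5*x^2 - 3*x)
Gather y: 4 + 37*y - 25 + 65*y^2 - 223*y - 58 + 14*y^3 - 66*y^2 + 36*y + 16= 14*y^3 - y^2 - 150*y - 63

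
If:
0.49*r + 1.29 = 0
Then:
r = -2.63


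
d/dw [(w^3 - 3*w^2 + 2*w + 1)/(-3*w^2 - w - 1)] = (-3*w^4 - 2*w^3 + 6*w^2 + 12*w - 1)/(9*w^4 + 6*w^3 + 7*w^2 + 2*w + 1)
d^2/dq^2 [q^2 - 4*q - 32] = 2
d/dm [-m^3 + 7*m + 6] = 7 - 3*m^2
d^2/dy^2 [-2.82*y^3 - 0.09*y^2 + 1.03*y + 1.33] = -16.92*y - 0.18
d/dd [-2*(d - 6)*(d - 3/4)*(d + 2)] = -6*d^2 + 19*d + 18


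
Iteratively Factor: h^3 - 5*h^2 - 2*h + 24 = (h - 3)*(h^2 - 2*h - 8) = (h - 3)*(h + 2)*(h - 4)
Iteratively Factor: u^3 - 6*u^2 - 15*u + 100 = (u - 5)*(u^2 - u - 20) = (u - 5)*(u + 4)*(u - 5)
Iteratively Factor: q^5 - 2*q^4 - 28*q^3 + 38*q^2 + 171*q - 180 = (q - 3)*(q^4 + q^3 - 25*q^2 - 37*q + 60) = (q - 5)*(q - 3)*(q^3 + 6*q^2 + 5*q - 12) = (q - 5)*(q - 3)*(q + 4)*(q^2 + 2*q - 3) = (q - 5)*(q - 3)*(q - 1)*(q + 4)*(q + 3)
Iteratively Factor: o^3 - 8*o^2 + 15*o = (o)*(o^2 - 8*o + 15) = o*(o - 5)*(o - 3)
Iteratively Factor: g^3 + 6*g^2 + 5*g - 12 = (g - 1)*(g^2 + 7*g + 12) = (g - 1)*(g + 3)*(g + 4)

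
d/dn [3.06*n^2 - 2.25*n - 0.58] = 6.12*n - 2.25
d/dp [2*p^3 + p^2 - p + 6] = 6*p^2 + 2*p - 1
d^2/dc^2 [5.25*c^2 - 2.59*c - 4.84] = 10.5000000000000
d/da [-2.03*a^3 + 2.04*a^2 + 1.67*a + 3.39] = -6.09*a^2 + 4.08*a + 1.67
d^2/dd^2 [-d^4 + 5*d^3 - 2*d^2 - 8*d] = -12*d^2 + 30*d - 4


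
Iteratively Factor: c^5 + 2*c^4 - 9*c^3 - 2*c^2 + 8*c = (c + 4)*(c^4 - 2*c^3 - c^2 + 2*c) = (c - 1)*(c + 4)*(c^3 - c^2 - 2*c) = (c - 2)*(c - 1)*(c + 4)*(c^2 + c) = c*(c - 2)*(c - 1)*(c + 4)*(c + 1)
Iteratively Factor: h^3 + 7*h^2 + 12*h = (h)*(h^2 + 7*h + 12) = h*(h + 4)*(h + 3)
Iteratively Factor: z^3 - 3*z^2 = (z - 3)*(z^2) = z*(z - 3)*(z)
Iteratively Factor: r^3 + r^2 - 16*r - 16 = (r + 4)*(r^2 - 3*r - 4) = (r + 1)*(r + 4)*(r - 4)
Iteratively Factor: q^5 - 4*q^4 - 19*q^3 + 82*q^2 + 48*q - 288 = (q + 2)*(q^4 - 6*q^3 - 7*q^2 + 96*q - 144) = (q - 4)*(q + 2)*(q^3 - 2*q^2 - 15*q + 36) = (q - 4)*(q - 3)*(q + 2)*(q^2 + q - 12) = (q - 4)*(q - 3)*(q + 2)*(q + 4)*(q - 3)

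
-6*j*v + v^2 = v*(-6*j + v)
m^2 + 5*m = m*(m + 5)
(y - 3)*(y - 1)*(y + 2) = y^3 - 2*y^2 - 5*y + 6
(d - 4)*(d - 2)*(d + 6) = d^3 - 28*d + 48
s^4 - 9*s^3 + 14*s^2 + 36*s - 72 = (s - 6)*(s - 3)*(s - 2)*(s + 2)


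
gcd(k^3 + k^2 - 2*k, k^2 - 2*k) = k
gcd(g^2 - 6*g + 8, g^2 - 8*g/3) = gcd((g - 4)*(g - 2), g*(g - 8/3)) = 1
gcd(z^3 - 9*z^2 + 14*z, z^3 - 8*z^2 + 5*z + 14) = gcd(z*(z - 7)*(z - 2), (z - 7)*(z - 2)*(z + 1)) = z^2 - 9*z + 14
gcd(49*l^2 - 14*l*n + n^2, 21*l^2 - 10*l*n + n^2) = 7*l - n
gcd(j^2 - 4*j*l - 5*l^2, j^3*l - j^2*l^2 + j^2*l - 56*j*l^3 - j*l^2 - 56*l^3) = 1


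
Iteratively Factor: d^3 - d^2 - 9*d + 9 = (d - 3)*(d^2 + 2*d - 3) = (d - 3)*(d + 3)*(d - 1)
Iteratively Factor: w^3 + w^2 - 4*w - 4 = (w - 2)*(w^2 + 3*w + 2) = (w - 2)*(w + 1)*(w + 2)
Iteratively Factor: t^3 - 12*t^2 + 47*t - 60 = (t - 3)*(t^2 - 9*t + 20) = (t - 4)*(t - 3)*(t - 5)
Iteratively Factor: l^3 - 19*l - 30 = (l + 2)*(l^2 - 2*l - 15) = (l + 2)*(l + 3)*(l - 5)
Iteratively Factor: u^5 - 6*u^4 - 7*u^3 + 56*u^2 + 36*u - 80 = (u - 5)*(u^4 - u^3 - 12*u^2 - 4*u + 16) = (u - 5)*(u - 1)*(u^3 - 12*u - 16) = (u - 5)*(u - 1)*(u + 2)*(u^2 - 2*u - 8) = (u - 5)*(u - 1)*(u + 2)^2*(u - 4)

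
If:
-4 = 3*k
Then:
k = -4/3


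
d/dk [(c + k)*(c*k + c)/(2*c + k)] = c*(-(c + k)*(k + 1) + (2*c + k)*(c + 2*k + 1))/(2*c + k)^2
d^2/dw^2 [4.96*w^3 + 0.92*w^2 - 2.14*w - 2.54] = 29.76*w + 1.84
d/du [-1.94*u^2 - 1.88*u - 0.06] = -3.88*u - 1.88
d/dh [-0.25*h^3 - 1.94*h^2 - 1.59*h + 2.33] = -0.75*h^2 - 3.88*h - 1.59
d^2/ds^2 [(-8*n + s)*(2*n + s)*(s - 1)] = -12*n + 6*s - 2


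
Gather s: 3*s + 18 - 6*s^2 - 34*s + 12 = -6*s^2 - 31*s + 30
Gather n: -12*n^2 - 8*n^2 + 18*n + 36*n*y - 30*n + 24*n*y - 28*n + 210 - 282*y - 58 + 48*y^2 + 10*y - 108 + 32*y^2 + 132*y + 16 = -20*n^2 + n*(60*y - 40) + 80*y^2 - 140*y + 60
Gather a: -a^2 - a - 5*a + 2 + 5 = -a^2 - 6*a + 7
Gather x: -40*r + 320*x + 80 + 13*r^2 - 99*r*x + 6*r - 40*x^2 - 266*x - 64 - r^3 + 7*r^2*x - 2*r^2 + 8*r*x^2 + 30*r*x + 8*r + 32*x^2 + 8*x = -r^3 + 11*r^2 - 26*r + x^2*(8*r - 8) + x*(7*r^2 - 69*r + 62) + 16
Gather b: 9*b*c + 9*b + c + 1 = b*(9*c + 9) + c + 1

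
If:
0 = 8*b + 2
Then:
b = -1/4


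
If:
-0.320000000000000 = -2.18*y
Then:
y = 0.15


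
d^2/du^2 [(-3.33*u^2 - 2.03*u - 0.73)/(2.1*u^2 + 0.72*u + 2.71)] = (-7.83467999999996*u^3 + 94.39038*u^2 + 62.69382*u - 33.437838)/(9.261*u^6 + 9.5256*u^5 + 39.11922*u^4 + 24.958368*u^3 + 50.482422*u^2 + 15.863256*u + 19.902511)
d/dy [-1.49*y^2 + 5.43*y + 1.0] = 5.43 - 2.98*y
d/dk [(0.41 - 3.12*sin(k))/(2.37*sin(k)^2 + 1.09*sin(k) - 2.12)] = (7.3944*sin(k)^2 - 1.9434*sin(k) + 6.1675)*cos(k)/(5.6169*sin(k)^4 + 5.1666*sin(k)^3 - 8.8607*sin(k)^2 - 4.6216*sin(k) + 4.4944)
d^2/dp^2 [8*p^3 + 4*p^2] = 48*p + 8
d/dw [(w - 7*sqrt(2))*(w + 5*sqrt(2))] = 2*w - 2*sqrt(2)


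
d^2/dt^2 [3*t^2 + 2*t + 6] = 6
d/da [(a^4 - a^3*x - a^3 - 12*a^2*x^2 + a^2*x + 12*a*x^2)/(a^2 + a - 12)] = (-a*(2*a + 1)*(a^3 - a^2*x - a^2 - 12*a*x^2 + a*x + 12*x^2) + (a^2 + a - 12)*(4*a^3 - 3*a^2*x - 3*a^2 - 24*a*x^2 + 2*a*x + 12*x^2))/(a^2 + a - 12)^2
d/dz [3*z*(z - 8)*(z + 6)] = 9*z^2 - 12*z - 144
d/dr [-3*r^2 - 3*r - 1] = -6*r - 3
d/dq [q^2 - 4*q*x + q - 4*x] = 2*q - 4*x + 1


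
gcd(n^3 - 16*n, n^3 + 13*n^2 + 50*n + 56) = n + 4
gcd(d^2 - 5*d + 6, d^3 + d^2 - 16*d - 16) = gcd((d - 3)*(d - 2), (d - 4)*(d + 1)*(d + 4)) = 1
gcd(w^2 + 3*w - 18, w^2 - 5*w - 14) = 1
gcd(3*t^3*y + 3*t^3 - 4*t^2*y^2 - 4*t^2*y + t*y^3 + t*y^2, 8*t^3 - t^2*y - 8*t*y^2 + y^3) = -t + y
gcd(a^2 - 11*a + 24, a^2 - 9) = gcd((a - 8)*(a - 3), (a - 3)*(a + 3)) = a - 3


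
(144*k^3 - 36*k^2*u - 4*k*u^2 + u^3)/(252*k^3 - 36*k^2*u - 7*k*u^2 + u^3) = (-4*k + u)/(-7*k + u)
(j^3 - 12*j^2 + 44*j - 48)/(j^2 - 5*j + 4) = (j^2 - 8*j + 12)/(j - 1)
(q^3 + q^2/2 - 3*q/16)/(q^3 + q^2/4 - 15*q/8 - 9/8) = q*(4*q - 1)/(2*(2*q^2 - q - 3))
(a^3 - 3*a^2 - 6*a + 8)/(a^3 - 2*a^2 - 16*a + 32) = (a^2 + a - 2)/(a^2 + 2*a - 8)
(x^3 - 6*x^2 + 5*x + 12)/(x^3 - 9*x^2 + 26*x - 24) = (x + 1)/(x - 2)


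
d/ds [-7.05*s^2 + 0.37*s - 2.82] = 0.37 - 14.1*s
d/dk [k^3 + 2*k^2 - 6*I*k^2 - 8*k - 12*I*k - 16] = 3*k^2 + k*(4 - 12*I) - 8 - 12*I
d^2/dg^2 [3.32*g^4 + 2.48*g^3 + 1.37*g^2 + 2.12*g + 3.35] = 39.84*g^2 + 14.88*g + 2.74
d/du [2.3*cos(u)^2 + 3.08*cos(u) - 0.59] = -(4.6*cos(u) + 3.08)*sin(u)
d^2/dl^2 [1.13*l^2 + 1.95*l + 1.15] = 2.26000000000000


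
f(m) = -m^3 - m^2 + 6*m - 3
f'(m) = -3*m^2 - 2*m + 6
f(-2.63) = -7.51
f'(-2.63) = -9.49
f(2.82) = -16.46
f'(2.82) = -23.50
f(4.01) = -59.50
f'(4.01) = -50.26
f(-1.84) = -11.20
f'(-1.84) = -0.48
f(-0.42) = -5.62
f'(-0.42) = 6.31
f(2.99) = -20.73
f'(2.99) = -26.80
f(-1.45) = -10.75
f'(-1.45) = 2.59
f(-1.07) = -9.34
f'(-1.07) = 4.71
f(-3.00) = -3.00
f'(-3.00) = -15.00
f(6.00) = -219.00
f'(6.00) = -114.00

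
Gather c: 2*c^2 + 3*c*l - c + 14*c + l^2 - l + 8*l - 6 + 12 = 2*c^2 + c*(3*l + 13) + l^2 + 7*l + 6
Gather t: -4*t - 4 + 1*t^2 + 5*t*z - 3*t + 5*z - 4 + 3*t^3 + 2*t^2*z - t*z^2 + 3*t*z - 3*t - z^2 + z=3*t^3 + t^2*(2*z + 1) + t*(-z^2 + 8*z - 10) - z^2 + 6*z - 8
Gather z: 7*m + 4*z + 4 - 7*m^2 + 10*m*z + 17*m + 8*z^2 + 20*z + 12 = -7*m^2 + 24*m + 8*z^2 + z*(10*m + 24) + 16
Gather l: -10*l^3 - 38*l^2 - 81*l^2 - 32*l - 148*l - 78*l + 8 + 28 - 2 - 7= -10*l^3 - 119*l^2 - 258*l + 27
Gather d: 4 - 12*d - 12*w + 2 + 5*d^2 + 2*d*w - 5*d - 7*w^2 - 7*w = 5*d^2 + d*(2*w - 17) - 7*w^2 - 19*w + 6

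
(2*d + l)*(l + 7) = 2*d*l + 14*d + l^2 + 7*l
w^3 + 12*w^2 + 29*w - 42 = (w - 1)*(w + 6)*(w + 7)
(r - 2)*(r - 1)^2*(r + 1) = r^4 - 3*r^3 + r^2 + 3*r - 2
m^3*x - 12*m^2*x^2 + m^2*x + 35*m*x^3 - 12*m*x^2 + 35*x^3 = (m - 7*x)*(m - 5*x)*(m*x + x)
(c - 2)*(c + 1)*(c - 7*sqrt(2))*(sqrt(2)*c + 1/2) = sqrt(2)*c^4 - 27*c^3/2 - sqrt(2)*c^3 - 11*sqrt(2)*c^2/2 + 27*c^2/2 + 7*sqrt(2)*c/2 + 27*c + 7*sqrt(2)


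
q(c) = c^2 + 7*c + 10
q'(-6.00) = -5.00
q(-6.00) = 4.00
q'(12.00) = 31.00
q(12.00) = 238.00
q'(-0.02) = 6.96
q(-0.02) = 9.86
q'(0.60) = 8.20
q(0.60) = 14.56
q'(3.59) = 14.18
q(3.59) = 48.02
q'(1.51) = 10.02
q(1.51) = 22.85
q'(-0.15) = 6.70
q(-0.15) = 8.97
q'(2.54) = 12.08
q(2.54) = 34.23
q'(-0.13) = 6.74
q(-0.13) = 9.11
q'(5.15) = 17.30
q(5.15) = 72.57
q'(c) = 2*c + 7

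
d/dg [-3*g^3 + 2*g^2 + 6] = g*(4 - 9*g)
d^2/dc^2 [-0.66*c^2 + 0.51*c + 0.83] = -1.32000000000000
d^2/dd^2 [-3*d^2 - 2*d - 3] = -6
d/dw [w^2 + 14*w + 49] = 2*w + 14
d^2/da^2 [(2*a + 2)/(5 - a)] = -24/(a - 5)^3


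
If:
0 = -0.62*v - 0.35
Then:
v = -0.56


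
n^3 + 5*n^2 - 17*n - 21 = (n - 3)*(n + 1)*(n + 7)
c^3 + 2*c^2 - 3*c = c*(c - 1)*(c + 3)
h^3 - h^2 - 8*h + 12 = (h - 2)^2*(h + 3)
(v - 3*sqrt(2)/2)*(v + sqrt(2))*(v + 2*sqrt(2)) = v^3 + 3*sqrt(2)*v^2/2 - 5*v - 6*sqrt(2)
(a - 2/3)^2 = a^2 - 4*a/3 + 4/9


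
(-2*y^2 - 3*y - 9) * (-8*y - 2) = 16*y^3 + 28*y^2 + 78*y + 18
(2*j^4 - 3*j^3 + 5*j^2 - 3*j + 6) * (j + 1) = 2*j^5 - j^4 + 2*j^3 + 2*j^2 + 3*j + 6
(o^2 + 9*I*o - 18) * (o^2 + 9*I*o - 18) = o^4 + 18*I*o^3 - 117*o^2 - 324*I*o + 324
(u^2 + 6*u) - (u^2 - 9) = 6*u + 9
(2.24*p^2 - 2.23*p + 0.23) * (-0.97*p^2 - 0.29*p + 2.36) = -2.1728*p^4 + 1.5135*p^3 + 5.71*p^2 - 5.3295*p + 0.5428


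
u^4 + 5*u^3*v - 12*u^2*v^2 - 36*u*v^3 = u*(u - 3*v)*(u + 2*v)*(u + 6*v)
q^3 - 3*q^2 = q^2*(q - 3)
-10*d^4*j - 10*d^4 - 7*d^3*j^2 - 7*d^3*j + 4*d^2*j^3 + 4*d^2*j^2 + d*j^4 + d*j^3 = (-2*d + j)*(d + j)*(5*d + j)*(d*j + d)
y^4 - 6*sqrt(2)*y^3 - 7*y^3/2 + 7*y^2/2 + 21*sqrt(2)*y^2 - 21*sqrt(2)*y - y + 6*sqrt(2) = (y - 2)*(y - 1)*(y - 1/2)*(y - 6*sqrt(2))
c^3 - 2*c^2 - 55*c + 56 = (c - 8)*(c - 1)*(c + 7)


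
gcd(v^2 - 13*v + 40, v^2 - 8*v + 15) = v - 5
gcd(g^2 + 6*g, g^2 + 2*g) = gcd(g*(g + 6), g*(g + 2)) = g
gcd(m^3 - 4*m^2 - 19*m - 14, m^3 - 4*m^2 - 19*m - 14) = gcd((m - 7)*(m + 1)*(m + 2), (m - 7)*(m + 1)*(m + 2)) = m^3 - 4*m^2 - 19*m - 14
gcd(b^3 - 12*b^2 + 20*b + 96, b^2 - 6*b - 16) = b^2 - 6*b - 16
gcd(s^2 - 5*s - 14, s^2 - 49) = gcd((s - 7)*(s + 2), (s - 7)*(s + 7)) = s - 7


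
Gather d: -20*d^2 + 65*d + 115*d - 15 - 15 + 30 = -20*d^2 + 180*d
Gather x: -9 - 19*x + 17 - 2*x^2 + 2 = -2*x^2 - 19*x + 10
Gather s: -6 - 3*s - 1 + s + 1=-2*s - 6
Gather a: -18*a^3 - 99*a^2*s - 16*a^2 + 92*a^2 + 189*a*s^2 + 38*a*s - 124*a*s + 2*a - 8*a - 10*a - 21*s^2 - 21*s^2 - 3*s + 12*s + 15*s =-18*a^3 + a^2*(76 - 99*s) + a*(189*s^2 - 86*s - 16) - 42*s^2 + 24*s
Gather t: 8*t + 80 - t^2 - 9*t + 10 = -t^2 - t + 90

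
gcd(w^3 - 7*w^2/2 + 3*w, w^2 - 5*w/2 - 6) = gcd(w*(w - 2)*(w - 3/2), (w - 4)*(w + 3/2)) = 1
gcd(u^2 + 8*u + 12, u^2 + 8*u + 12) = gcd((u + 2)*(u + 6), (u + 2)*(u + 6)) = u^2 + 8*u + 12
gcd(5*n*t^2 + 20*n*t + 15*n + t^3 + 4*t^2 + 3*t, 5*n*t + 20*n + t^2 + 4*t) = 5*n + t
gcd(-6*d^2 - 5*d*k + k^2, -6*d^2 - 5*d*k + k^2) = 6*d^2 + 5*d*k - k^2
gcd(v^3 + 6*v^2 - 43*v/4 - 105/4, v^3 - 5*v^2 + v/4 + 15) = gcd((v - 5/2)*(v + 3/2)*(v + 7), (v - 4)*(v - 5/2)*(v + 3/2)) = v^2 - v - 15/4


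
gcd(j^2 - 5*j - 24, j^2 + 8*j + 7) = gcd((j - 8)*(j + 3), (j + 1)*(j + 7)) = 1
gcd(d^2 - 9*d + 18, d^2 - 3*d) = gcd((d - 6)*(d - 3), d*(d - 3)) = d - 3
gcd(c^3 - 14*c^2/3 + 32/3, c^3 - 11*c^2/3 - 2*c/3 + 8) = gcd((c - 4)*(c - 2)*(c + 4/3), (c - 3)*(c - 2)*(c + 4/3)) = c^2 - 2*c/3 - 8/3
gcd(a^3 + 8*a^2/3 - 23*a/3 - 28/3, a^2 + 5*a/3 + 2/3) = a + 1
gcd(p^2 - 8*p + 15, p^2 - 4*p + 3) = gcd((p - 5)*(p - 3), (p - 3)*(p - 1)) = p - 3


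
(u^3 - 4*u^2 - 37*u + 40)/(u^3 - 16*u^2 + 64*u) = (u^2 + 4*u - 5)/(u*(u - 8))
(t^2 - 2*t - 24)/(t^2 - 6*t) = (t + 4)/t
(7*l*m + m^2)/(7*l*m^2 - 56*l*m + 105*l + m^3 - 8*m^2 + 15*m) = m/(m^2 - 8*m + 15)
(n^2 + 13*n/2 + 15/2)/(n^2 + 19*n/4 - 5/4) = 2*(2*n + 3)/(4*n - 1)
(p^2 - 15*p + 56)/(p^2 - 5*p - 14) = (p - 8)/(p + 2)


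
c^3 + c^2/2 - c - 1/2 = (c - 1)*(c + 1/2)*(c + 1)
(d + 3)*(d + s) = d^2 + d*s + 3*d + 3*s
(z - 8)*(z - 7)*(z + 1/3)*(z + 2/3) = z^4 - 14*z^3 + 371*z^2/9 + 158*z/3 + 112/9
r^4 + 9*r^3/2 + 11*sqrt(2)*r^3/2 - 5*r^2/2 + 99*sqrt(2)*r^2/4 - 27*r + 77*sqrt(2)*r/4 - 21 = (r + 1)*(r + 7/2)*(r - sqrt(2)/2)*(r + 6*sqrt(2))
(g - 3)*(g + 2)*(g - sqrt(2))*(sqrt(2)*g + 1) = sqrt(2)*g^4 - sqrt(2)*g^3 - g^3 - 7*sqrt(2)*g^2 + g^2 + sqrt(2)*g + 6*g + 6*sqrt(2)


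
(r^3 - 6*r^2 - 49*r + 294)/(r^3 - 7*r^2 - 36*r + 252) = (r + 7)/(r + 6)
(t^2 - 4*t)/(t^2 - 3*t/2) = 2*(t - 4)/(2*t - 3)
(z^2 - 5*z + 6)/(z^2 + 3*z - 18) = (z - 2)/(z + 6)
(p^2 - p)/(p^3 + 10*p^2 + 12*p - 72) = p*(p - 1)/(p^3 + 10*p^2 + 12*p - 72)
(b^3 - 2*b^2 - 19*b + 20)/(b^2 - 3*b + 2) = (b^2 - b - 20)/(b - 2)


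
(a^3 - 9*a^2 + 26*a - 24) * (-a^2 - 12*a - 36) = -a^5 - 3*a^4 + 46*a^3 + 36*a^2 - 648*a + 864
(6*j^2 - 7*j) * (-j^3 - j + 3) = -6*j^5 + 7*j^4 - 6*j^3 + 25*j^2 - 21*j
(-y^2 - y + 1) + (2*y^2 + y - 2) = y^2 - 1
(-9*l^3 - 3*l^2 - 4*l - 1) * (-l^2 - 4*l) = 9*l^5 + 39*l^4 + 16*l^3 + 17*l^2 + 4*l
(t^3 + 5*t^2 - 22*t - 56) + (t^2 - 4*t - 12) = t^3 + 6*t^2 - 26*t - 68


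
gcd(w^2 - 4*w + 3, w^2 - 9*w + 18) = w - 3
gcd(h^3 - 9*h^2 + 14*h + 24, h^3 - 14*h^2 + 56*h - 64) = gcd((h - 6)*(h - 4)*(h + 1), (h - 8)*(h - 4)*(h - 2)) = h - 4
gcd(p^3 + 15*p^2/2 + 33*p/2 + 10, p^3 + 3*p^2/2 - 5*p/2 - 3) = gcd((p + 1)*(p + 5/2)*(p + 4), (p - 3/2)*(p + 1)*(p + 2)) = p + 1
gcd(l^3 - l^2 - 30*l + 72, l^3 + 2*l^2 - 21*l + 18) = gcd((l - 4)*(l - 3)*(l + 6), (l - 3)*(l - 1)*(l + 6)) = l^2 + 3*l - 18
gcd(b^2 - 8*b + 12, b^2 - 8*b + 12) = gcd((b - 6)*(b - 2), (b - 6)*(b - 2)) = b^2 - 8*b + 12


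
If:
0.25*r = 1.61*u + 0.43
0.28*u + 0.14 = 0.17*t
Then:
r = 6.44*u + 1.72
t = 1.64705882352941*u + 0.823529411764706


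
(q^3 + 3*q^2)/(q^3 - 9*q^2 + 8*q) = q*(q + 3)/(q^2 - 9*q + 8)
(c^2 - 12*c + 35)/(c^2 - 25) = (c - 7)/(c + 5)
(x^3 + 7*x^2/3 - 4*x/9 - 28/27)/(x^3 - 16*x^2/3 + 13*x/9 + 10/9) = (9*x^2 + 27*x + 14)/(3*(3*x^2 - 14*x - 5))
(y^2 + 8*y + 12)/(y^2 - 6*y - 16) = (y + 6)/(y - 8)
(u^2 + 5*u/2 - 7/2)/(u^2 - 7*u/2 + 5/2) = (2*u + 7)/(2*u - 5)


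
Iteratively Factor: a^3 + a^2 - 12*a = (a - 3)*(a^2 + 4*a) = (a - 3)*(a + 4)*(a)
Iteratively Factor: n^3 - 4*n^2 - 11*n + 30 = (n - 5)*(n^2 + n - 6) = (n - 5)*(n - 2)*(n + 3)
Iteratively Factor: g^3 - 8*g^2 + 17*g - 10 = (g - 2)*(g^2 - 6*g + 5) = (g - 2)*(g - 1)*(g - 5)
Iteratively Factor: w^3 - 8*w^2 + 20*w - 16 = (w - 2)*(w^2 - 6*w + 8) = (w - 4)*(w - 2)*(w - 2)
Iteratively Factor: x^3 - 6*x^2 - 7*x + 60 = (x - 4)*(x^2 - 2*x - 15) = (x - 4)*(x + 3)*(x - 5)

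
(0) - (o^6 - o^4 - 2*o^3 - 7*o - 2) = -o^6 + o^4 + 2*o^3 + 7*o + 2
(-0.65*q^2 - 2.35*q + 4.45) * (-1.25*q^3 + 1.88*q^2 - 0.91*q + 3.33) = 0.8125*q^5 + 1.7155*q^4 - 9.389*q^3 + 8.34*q^2 - 11.875*q + 14.8185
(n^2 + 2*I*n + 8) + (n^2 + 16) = 2*n^2 + 2*I*n + 24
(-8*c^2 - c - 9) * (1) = -8*c^2 - c - 9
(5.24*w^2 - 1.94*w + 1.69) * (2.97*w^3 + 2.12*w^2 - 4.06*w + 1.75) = 15.5628*w^5 + 5.347*w^4 - 20.3679*w^3 + 20.6292*w^2 - 10.2564*w + 2.9575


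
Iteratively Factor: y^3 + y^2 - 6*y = (y + 3)*(y^2 - 2*y) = (y - 2)*(y + 3)*(y)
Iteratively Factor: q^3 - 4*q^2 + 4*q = (q - 2)*(q^2 - 2*q) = (q - 2)^2*(q)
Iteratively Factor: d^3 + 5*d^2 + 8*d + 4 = (d + 2)*(d^2 + 3*d + 2) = (d + 2)^2*(d + 1)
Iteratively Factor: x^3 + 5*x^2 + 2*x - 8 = (x - 1)*(x^2 + 6*x + 8) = (x - 1)*(x + 4)*(x + 2)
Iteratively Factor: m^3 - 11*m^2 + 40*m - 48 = (m - 4)*(m^2 - 7*m + 12) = (m - 4)^2*(m - 3)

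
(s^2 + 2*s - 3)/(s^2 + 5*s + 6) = (s - 1)/(s + 2)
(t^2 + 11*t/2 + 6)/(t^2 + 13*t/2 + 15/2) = (t + 4)/(t + 5)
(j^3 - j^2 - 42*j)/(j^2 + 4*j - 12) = j*(j - 7)/(j - 2)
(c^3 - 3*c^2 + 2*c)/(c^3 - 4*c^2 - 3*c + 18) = c*(c^2 - 3*c + 2)/(c^3 - 4*c^2 - 3*c + 18)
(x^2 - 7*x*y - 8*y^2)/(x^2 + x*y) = (x - 8*y)/x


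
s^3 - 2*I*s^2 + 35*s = s*(s - 7*I)*(s + 5*I)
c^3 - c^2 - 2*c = c*(c - 2)*(c + 1)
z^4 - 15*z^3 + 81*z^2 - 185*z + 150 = (z - 5)^2*(z - 3)*(z - 2)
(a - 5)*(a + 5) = a^2 - 25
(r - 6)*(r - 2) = r^2 - 8*r + 12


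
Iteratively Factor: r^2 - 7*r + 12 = (r - 4)*(r - 3)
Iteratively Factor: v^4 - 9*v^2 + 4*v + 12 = (v + 1)*(v^3 - v^2 - 8*v + 12) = (v - 2)*(v + 1)*(v^2 + v - 6) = (v - 2)^2*(v + 1)*(v + 3)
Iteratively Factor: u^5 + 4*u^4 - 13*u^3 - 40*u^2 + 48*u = (u - 3)*(u^4 + 7*u^3 + 8*u^2 - 16*u) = (u - 3)*(u + 4)*(u^3 + 3*u^2 - 4*u) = u*(u - 3)*(u + 4)*(u^2 + 3*u - 4) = u*(u - 3)*(u - 1)*(u + 4)*(u + 4)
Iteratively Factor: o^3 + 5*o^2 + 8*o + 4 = (o + 1)*(o^2 + 4*o + 4) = (o + 1)*(o + 2)*(o + 2)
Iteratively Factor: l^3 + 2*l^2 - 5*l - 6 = (l + 3)*(l^2 - l - 2) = (l + 1)*(l + 3)*(l - 2)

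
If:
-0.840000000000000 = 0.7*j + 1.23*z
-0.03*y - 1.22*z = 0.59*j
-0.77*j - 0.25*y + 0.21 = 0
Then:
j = -4.11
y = 13.49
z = 1.65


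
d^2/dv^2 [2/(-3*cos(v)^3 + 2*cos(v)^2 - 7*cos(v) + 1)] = 2*((-37*cos(v) + 16*cos(2*v) - 27*cos(3*v))*(3*cos(v)^3 - 2*cos(v)^2 + 7*cos(v) - 1)/4 - 2*(9*cos(v)^2 - 4*cos(v) + 7)^2*sin(v)^2)/(3*cos(v)^3 - 2*cos(v)^2 + 7*cos(v) - 1)^3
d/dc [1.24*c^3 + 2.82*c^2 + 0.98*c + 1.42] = 3.72*c^2 + 5.64*c + 0.98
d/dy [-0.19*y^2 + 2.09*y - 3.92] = 2.09 - 0.38*y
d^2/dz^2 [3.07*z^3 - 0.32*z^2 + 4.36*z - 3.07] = 18.42*z - 0.64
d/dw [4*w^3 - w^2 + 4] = 2*w*(6*w - 1)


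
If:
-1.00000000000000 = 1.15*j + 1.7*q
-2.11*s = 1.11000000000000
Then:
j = -1.47826086956522*q - 0.869565217391304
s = -0.53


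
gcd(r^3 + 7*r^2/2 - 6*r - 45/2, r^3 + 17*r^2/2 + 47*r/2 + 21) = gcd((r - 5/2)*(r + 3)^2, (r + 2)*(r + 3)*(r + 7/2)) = r + 3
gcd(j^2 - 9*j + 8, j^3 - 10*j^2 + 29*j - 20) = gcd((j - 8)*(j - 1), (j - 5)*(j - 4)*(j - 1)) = j - 1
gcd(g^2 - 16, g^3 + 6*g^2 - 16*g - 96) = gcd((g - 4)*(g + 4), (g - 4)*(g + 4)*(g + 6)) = g^2 - 16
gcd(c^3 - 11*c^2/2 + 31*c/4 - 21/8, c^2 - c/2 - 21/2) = c - 7/2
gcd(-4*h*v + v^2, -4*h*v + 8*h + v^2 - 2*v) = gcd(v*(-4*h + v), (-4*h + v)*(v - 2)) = -4*h + v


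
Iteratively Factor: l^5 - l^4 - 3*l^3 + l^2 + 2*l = (l)*(l^4 - l^3 - 3*l^2 + l + 2) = l*(l + 1)*(l^3 - 2*l^2 - l + 2) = l*(l - 1)*(l + 1)*(l^2 - l - 2) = l*(l - 1)*(l + 1)^2*(l - 2)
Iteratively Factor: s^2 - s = (s)*(s - 1)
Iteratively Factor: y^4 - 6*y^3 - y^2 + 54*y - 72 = (y - 4)*(y^3 - 2*y^2 - 9*y + 18) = (y - 4)*(y - 3)*(y^2 + y - 6) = (y - 4)*(y - 3)*(y + 3)*(y - 2)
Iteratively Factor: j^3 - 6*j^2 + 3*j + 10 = (j - 5)*(j^2 - j - 2) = (j - 5)*(j + 1)*(j - 2)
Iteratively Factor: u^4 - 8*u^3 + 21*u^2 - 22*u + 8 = (u - 2)*(u^3 - 6*u^2 + 9*u - 4) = (u - 4)*(u - 2)*(u^2 - 2*u + 1) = (u - 4)*(u - 2)*(u - 1)*(u - 1)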